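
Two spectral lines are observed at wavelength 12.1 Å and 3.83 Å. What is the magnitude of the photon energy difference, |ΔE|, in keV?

Using E = hc/λ: E₁ = 1.642e-16 J, E₂ = 5.187e-16 J.
|ΔE| = |1.642e-16 − 5.187e-16| = 3.54e-16 J = 2.21 keV.

2.21 keV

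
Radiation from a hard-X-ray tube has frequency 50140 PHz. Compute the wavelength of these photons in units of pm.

5.98 pm

In SI units: f = 50140 PHz = 5.014e19 Hz.
Apply λ = c/f: λ = 5.979e-12 m.
Converting to pm: λ = 5.979 pm ≈ 5.98 pm.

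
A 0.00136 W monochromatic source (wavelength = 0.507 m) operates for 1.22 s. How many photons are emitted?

4.23 × 10^21 photons

Total energy: E_total = P·t = 0.00136 × 1.22 = 0.001659 J.
Per-photon energy: E = 3.918 × 10^-25 J.
N = E_total / E_photon = 4.23 × 10^21.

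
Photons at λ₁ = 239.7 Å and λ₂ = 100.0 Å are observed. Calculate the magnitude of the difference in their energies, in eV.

Using E = hc/λ: E₁ = 8.2872e-18 J, E₂ = 1.9864e-17 J.
|ΔE| = |8.2872e-18 − 1.9864e-17| = 1.16e-17 J = 72.3 eV.

72.3 eV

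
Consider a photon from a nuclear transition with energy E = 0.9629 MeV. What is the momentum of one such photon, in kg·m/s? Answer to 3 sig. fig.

5.15e-22 kg·m/s

Take c = 2.99792458e8 m/s, 1 eV = 1.602176634e-19 J.
First convert: E = 0.9629 MeV = 1.5427e-13 J.
The photon relation is p = E/c, giving p = 5.146e-22 kg·m/s.
So p ≈ 5.15e-22 kg·m/s.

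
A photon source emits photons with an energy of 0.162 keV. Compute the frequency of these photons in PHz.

In SI units: E = 0.162 keV = 2.5955 × 10^-17 J.
Since f = E/h for a photon, f = 3.917 × 10^16 Hz.
Converting to PHz: f = 39.17 PHz ≈ 39.2 PHz.

39.2 PHz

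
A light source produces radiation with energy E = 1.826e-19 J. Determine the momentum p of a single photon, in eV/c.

1.14 eV/c

Apply p = E/c: p = 6.091e-28 kg·m/s.
Converting to eV/c: p = 1.140 eV/c ≈ 1.14 eV/c.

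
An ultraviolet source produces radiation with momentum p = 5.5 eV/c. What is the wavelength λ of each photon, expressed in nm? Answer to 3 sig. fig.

Use h = 6.62607015e-34 J·s, c = 2.99792458e8 m/s, 1 eV = 1.602176634e-19 J.
Convert to SI: p = 5.5 eV/c = 2.9394e-27 kg·m/s.
The photon relation is λ = h/p, giving λ = 2.254e-7 m.
Converting to nm: λ = 225.4 nm ≈ 225 nm.

225 nm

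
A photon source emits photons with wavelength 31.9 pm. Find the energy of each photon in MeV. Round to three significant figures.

0.0389 MeV

First convert: λ = 31.9 pm = 3.19·10^-11 m.
Since E = hc/λ for a photon, E = 6.227·10^-15 J.
Converting to MeV: E = 0.03887 MeV ≈ 0.0389 MeV.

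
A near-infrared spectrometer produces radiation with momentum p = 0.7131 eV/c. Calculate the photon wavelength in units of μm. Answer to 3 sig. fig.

1.74 μm

(h = 6.62607015e-34 J·s, c = 2.99792458e8 m/s, 1 eV = 1.602176634e-19 J.)
In SI units: p = 0.7131 eV/c = 3.8110e-28 kg·m/s.
For a photon λ = h/p, so λ = 1.739e-6 m.
Converting to μm: λ = 1.739 μm ≈ 1.74 μm.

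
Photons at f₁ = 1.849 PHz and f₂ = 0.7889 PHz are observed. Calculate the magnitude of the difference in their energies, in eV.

Using E = hf: E₁ = 1.2252·10^-18 J, E₂ = 5.2273·10^-19 J.
|ΔE| = |1.2252·10^-18 − 5.2273·10^-19| = 7.02·10^-19 J = 4.38 eV.

4.38 eV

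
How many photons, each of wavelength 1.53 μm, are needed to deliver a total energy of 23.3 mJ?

Per-photon energy: E = 1.298e-19 J (from wavelength = 1.53 μm).
N = E_total / E_photon = 0.0233 J / 1.298e-19 J = 1.79e17.

1.79e17 photons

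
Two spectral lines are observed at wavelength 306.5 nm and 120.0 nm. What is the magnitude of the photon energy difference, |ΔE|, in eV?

Using E = hc/λ: E₁ = 6.4811 × 10^-19 J, E₂ = 1.6554 × 10^-18 J.
|ΔE| = |6.4811 × 10^-19 − 1.6554 × 10^-18| = 1.01 × 10^-18 J = 6.29 eV.

6.29 eV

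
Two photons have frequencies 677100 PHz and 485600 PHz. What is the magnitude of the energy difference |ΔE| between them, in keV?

Using E = hf: E₁ = 4.4865·10^-13 J, E₂ = 3.2176·10^-13 J.
|ΔE| = |4.4865·10^-13 − 3.2176·10^-13| = 1.27·10^-13 J = 792 keV.

792 keV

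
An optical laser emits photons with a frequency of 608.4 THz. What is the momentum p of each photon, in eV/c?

2.52 eV/c

Use h = 6.62607015 × 10^-34 J·s, c = 2.99792458 × 10^8 m/s, 1 eV = 1.602176634 × 10^-19 J.
Convert to SI: f = 608.4 THz = 6.084 × 10^14 Hz.
The photon relation is p = hf/c, giving p = 1.345 × 10^-27 kg·m/s.
Converting to eV/c: p = 2.516 eV/c ≈ 2.52 eV/c.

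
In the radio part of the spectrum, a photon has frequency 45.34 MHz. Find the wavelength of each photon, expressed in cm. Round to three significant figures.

Use c = 2.99792458e8 m/s.
Convert to SI: f = 45.34 MHz = 4.534e7 Hz.
Since λ = c/f for a photon, λ = 6.612 m.
Converting to cm: λ = 661.2 cm ≈ 661 cm.

661 cm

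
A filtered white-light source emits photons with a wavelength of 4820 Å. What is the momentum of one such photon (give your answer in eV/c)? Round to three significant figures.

2.57 eV/c

In SI units: λ = 4820 Å = 4.82·10^-7 m.
Apply p = h/λ: p = 1.375·10^-27 kg·m/s.
Converting to eV/c: p = 2.572 eV/c ≈ 2.57 eV/c.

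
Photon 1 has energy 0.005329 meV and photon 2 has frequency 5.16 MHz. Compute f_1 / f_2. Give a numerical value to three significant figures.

250

f_1 = 1.289·10^9 Hz (from energy = 0.005329 meV, via f = E/h).
f_2 = 5.160·10^6 Hz (from frequency = 5.16 MHz, via f given directly).
Ratio = 1.289·10^9 / 5.160·10^6 = 250.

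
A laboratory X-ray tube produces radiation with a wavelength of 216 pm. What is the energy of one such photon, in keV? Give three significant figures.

Take h = 6.62607015 × 10^-34 J·s, c = 2.99792458 × 10^8 m/s, 1 eV = 1.602176634 × 10^-19 J.
Convert to SI: λ = 216 pm = 2.16 × 10^-10 m.
Apply E = hc/λ: E = 9.197 × 10^-16 J.
Converting to keV: E = 5.740 keV ≈ 5.74 keV.

5.74 keV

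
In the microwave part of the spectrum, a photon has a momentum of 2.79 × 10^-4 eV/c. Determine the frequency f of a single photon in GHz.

Convert to SI: p = 2.79 × 10^-4 eV/c = 1.4911 × 10^-31 kg·m/s.
Since f = pc/h for a photon, f = 6.746 × 10^10 Hz.
Converting to GHz: f = 67.46 GHz ≈ 67.5 GHz.

67.5 GHz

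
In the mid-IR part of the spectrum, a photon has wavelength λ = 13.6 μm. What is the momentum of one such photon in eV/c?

Convert to SI: λ = 13.6 μm = 1.36 × 10^-5 m.
Apply p = h/λ: p = 4.872 × 10^-29 kg·m/s.
Converting to eV/c: p = 0.09116 eV/c ≈ 0.0912 eV/c.

0.0912 eV/c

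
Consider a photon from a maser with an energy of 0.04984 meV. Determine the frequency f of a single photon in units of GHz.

In SI units: E = 0.04984 meV = 7.9852 × 10^-24 J.
For a photon f = E/h, so f = 1.205 × 10^10 Hz.
Converting to GHz: f = 12.05 GHz ≈ 12.1 GHz.

12.1 GHz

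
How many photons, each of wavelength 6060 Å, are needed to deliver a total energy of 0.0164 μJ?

5.00e10 photons

Per-photon energy: E = 3.278e-19 J (from wavelength = 6060 Å).
N = E_total / E_photon = 1.64e-8 J / 3.278e-19 J = 5.00e10.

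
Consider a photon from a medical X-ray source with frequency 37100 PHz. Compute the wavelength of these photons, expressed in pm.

Take c = 2.99792458 × 10^8 m/s.
In SI units: f = 37100 PHz = 3.71 × 10^19 Hz.
Apply λ = c/f: λ = 8.081 × 10^-12 m.
Converting to pm: λ = 8.081 pm ≈ 8.08 pm.

8.08 pm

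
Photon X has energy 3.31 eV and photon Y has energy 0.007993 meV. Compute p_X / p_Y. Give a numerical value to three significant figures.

p_X = 1.769·10^-27 kg·m/s (from energy = 3.31 eV, via p = E/c).
p_Y = 4.272·10^-33 kg·m/s (from energy = 0.007993 meV, via p = E/c).
Ratio = 1.769·10^-27 / 4.272·10^-33 = 4.14·10^5.

4.14·10^5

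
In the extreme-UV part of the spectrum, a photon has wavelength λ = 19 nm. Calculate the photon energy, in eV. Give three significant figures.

65.3 eV

In SI units: λ = 19 nm = 1.9e-8 m.
Since E = hc/λ for a photon, E = 1.045e-17 J.
Converting to eV: E = 65.25 eV ≈ 65.3 eV.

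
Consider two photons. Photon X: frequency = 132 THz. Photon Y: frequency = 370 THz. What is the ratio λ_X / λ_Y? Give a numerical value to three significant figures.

λ_X = 2.271 × 10^-6 m (from frequency = 132 THz, via λ = c/f).
λ_Y = 8.102 × 10^-7 m (from frequency = 370 THz, via λ = c/f).
Ratio = 2.271 × 10^-6 / 8.102 × 10^-7 = 2.80.

2.80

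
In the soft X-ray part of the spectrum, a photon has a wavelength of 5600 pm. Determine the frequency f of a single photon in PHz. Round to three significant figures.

In SI units: λ = 5600 pm = 5.6 × 10^-9 m.
The photon relation is f = c/λ, giving f = 5.353 × 10^16 Hz.
Converting to PHz: f = 53.53 PHz ≈ 53.5 PHz.

53.5 PHz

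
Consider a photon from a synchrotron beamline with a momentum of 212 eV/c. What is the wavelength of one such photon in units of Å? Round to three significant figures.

Convert to SI: p = 212 eV/c = 1.1330 × 10^-25 kg·m/s.
For a photon λ = h/p, so λ = 5.848 × 10^-9 m.
Converting to Å: λ = 58.48 Å ≈ 58.5 Å.

58.5 Å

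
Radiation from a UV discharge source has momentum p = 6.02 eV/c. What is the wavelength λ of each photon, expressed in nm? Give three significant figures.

206 nm

(h = 6.62607015e-34 J·s, c = 2.99792458e8 m/s, 1 eV = 1.602176634e-19 J.)
First convert: p = 6.02 eV/c = 3.2173e-27 kg·m/s.
For a photon λ = h/p, so λ = 2.060e-7 m.
Converting to nm: λ = 206.0 nm ≈ 206 nm.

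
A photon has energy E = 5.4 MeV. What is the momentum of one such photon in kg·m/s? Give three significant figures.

2.89e-21 kg·m/s

(c = 2.99792458e8 m/s, 1 eV = 1.602176634e-19 J.)
In SI units: E = 5.4 MeV = 8.6518e-13 J.
For a photon p = E/c, so p = 2.886e-21 kg·m/s.
So p ≈ 2.89e-21 kg·m/s.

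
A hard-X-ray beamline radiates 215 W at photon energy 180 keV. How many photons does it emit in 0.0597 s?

4.45·10^14 photons

Total energy: E_total = P·t = 215 × 0.0597 = 12.84 J.
Per-photon energy: E = 2.884·10^-14 J.
N = E_total / E_photon = 4.45·10^14.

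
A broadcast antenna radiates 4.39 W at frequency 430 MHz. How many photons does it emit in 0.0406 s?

6.26e23 photons

Total energy: E_total = P·t = 4.39 × 0.0406 = 0.1782 J.
Per-photon energy: E = 2.849e-25 J.
N = E_total / E_photon = 6.26e23.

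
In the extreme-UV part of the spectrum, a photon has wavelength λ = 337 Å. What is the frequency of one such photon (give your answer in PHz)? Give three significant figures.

First convert: λ = 337 Å = 3.37 × 10^-8 m.
Since f = c/λ for a photon, f = 8.896 × 10^15 Hz.
Converting to PHz: f = 8.896 PHz ≈ 8.90 PHz.

8.90 PHz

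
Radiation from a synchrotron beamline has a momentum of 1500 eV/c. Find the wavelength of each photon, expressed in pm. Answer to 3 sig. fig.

827 pm

Take h = 6.62607015e-34 J·s, c = 2.99792458e8 m/s, 1 eV = 1.602176634e-19 J.
Convert to SI: p = 1500 eV/c = 8.0164e-25 kg·m/s.
The photon relation is λ = h/p, giving λ = 8.266e-10 m.
Converting to pm: λ = 826.6 pm ≈ 827 pm.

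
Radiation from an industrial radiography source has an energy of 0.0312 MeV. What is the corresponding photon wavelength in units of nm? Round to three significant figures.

0.0397 nm

Take h = 6.62607015 × 10^-34 J·s, c = 2.99792458 × 10^8 m/s, 1 eV = 1.602176634 × 10^-19 J.
Convert to SI: E = 0.0312 MeV = 4.9988 × 10^-15 J.
Since λ = hc/E for a photon, λ = 3.974 × 10^-11 m.
Converting to nm: λ = 0.03974 nm ≈ 0.0397 nm.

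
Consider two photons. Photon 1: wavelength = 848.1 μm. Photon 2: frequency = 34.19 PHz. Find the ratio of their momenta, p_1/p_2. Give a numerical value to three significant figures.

p_1 = 7.813e-31 kg·m/s (from wavelength = 848.1 μm, via p = h/λ).
p_2 = 7.557e-26 kg·m/s (from frequency = 34.19 PHz, via p = hf/c).
Ratio = 7.813e-31 / 7.557e-26 = 1.03e-5.

1.03e-5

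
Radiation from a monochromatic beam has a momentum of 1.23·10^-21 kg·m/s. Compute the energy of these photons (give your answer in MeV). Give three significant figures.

2.30 MeV

Take c = 2.99792458·10^8 m/s, 1 eV = 1.602176634·10^-19 J.
For a photon E = pc, so E = 3.687·10^-13 J.
Converting to MeV: E = 2.302 MeV ≈ 2.30 MeV.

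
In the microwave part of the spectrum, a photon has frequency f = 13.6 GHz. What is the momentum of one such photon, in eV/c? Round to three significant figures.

5.62e-5 eV/c

Use h = 6.62607015e-34 J·s, c = 2.99792458e8 m/s, 1 eV = 1.602176634e-19 J.
Convert to SI: f = 13.6 GHz = 1.36e10 Hz.
The photon relation is p = hf/c, giving p = 3.006e-32 kg·m/s.
Converting to eV/c: p = 5.625e-5 eV/c ≈ 5.62e-5 eV/c.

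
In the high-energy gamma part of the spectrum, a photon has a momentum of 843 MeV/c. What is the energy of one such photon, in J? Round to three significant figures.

1.35e-10 J

Take c = 2.99792458e8 m/s, 1 eV = 1.602176634e-19 J.
First convert: p = 843 MeV/c = 4.5052e-19 kg·m/s.
Since E = pc for a photon, E = 1.351e-10 J.
So E ≈ 1.35e-10 J.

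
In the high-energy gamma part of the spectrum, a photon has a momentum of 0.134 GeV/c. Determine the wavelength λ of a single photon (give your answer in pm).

9.25e-3 pm

In SI units: p = 0.134 GeV/c = 7.1613e-20 kg·m/s.
Since λ = h/p for a photon, λ = 9.253e-15 m.
Converting to pm: λ = 0.009253 pm ≈ 9.25e-3 pm.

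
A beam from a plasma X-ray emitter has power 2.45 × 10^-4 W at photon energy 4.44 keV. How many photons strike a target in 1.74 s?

Total energy: E_total = P·t = 2.45 × 10^-4 × 1.74 = 4.263 × 10^-4 J.
Per-photon energy: E = 7.114 × 10^-16 J.
N = E_total / E_photon = 5.99 × 10^11.

5.99 × 10^11 photons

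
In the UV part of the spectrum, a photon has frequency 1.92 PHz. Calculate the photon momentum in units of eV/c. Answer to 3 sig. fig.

7.94 eV/c

Use h = 6.62607015 × 10^-34 J·s, c = 2.99792458 × 10^8 m/s, 1 eV = 1.602176634 × 10^-19 J.
In SI units: f = 1.92 PHz = 1.92 × 10^15 Hz.
For a photon p = hf/c, so p = 4.244 × 10^-27 kg·m/s.
Converting to eV/c: p = 7.940 eV/c ≈ 7.94 eV/c.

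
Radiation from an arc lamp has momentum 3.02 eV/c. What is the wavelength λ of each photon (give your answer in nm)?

(h = 6.62607015 × 10^-34 J·s, c = 2.99792458 × 10^8 m/s, 1 eV = 1.602176634 × 10^-19 J.)
Convert to SI: p = 3.02 eV/c = 1.6140 × 10^-27 kg·m/s.
Since λ = h/p for a photon, λ = 4.105 × 10^-7 m.
Converting to nm: λ = 410.5 nm ≈ 411 nm.

411 nm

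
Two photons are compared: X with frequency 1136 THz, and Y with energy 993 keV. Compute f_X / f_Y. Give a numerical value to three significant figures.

4.73e-6

f_X = 1.136e15 Hz (from frequency = 1136 THz, via f given directly).
f_Y = 2.401e20 Hz (from energy = 993 keV, via f = E/h).
Ratio = 1.136e15 / 2.401e20 = 4.73e-6.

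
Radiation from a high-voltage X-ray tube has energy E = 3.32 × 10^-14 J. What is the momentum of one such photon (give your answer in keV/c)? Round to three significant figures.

207 keV/c

Take c = 2.99792458 × 10^8 m/s, 1 eV = 1.602176634 × 10^-19 J.
The photon relation is p = E/c, giving p = 1.107 × 10^-22 kg·m/s.
Converting to keV/c: p = 207.2 keV/c ≈ 207 keV/c.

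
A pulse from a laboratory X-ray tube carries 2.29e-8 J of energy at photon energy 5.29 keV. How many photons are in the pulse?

Per-photon energy: E = 8.476e-16 J (from energy = 5.29 keV).
N = E_total / E_photon = 2.29e-8 J / 8.476e-16 J = 2.70e7.

2.70e7 photons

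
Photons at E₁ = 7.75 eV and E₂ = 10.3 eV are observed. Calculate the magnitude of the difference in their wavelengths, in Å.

Using λ = hc/E: λ₁ = 1.600e-7 m, λ₂ = 1.204e-7 m.
|Δλ| = |1.600e-7 − 1.204e-7| = 3.96e-8 m = 396 Å.

396 Å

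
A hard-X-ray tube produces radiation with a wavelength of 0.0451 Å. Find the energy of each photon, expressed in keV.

275 keV

First convert: λ = 0.0451 Å = 4.51e-12 m.
For a photon E = hc/λ, so E = 4.405e-14 J.
Converting to keV: E = 274.9 keV ≈ 275 keV.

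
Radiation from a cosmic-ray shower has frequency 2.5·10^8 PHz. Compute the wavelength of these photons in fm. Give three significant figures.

In SI units: f = 2.5·10^8 PHz = 2.5·10^23 Hz.
Since λ = c/f for a photon, λ = 1.199·10^-15 m.
Converting to fm: λ = 1.199 fm ≈ 1.20 fm.

1.20 fm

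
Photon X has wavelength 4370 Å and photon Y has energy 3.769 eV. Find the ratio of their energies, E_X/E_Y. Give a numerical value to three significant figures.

E_X = 4.546e-19 J (from wavelength = 4370 Å, via E = hc/λ).
E_Y = 6.039e-19 J (from energy = 3.769 eV, via E given directly).
Ratio = 4.546e-19 / 6.039e-19 = 0.753.

0.753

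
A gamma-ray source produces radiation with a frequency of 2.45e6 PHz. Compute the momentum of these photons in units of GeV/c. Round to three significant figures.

In SI units: f = 2.45e6 PHz = 2.45e21 Hz.
For a photon p = hf/c, so p = 5.415e-21 kg·m/s.
Converting to GeV/c: p = 0.01013 GeV/c ≈ 0.0101 GeV/c.

0.0101 GeV/c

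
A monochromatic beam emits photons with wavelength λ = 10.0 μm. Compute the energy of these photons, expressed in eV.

First convert: λ = 10.0 μm = 1.00e-5 m.
Apply E = hc/λ: E = 1.986e-20 J.
Converting to eV: E = 0.1240 eV ≈ 0.124 eV.

0.124 eV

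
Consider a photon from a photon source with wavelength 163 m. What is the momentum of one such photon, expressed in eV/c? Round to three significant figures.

7.61 × 10^-9 eV/c

(h = 6.62607015 × 10^-34 J·s, c = 2.99792458 × 10^8 m/s, 1 eV = 1.602176634 × 10^-19 J.)
Since p = h/λ for a photon, p = 4.065 × 10^-36 kg·m/s.
Converting to eV/c: p = 7.606 × 10^-9 eV/c ≈ 7.61 × 10^-9 eV/c.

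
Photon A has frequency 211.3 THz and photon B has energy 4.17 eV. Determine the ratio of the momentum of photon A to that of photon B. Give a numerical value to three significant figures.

p_A = 4.670e-28 kg·m/s (from frequency = 211.3 THz, via p = hf/c).
p_B = 2.229e-27 kg·m/s (from energy = 4.17 eV, via p = E/c).
Ratio = 4.670e-28 / 2.229e-27 = 0.210.

0.210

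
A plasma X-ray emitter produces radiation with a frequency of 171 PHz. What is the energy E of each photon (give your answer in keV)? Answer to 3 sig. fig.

0.707 keV

First convert: f = 171 PHz = 1.71 × 10^17 Hz.
Apply E = hf: E = 1.133 × 10^-16 J.
Converting to keV: E = 0.7072 keV ≈ 0.707 keV.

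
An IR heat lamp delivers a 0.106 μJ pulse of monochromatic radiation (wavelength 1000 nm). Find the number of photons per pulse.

5.34·10^11 photons

Per-photon energy: E = 1.986·10^-19 J (from wavelength = 1000 nm).
N = E_total / E_photon = 1.06·10^-7 J / 1.986·10^-19 J = 5.34·10^11.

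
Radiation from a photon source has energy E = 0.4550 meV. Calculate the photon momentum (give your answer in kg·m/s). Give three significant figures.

2.43 × 10^-31 kg·m/s

Convert to SI: E = 0.4550 meV = 7.2899 × 10^-23 J.
Apply p = E/c: p = 2.432 × 10^-31 kg·m/s.
So p ≈ 2.43 × 10^-31 kg·m/s.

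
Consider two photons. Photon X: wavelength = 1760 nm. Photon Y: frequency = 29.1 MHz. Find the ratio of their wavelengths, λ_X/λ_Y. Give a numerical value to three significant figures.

λ_X = 1.760e-6 m (from wavelength = 1760 nm, via λ given directly).
λ_Y = 10.30 m (from frequency = 29.1 MHz, via λ = c/f).
Ratio = 1.760e-6 / 10.30 = 1.71e-7.

1.71e-7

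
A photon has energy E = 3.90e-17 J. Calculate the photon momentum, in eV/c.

243 eV/c

For a photon p = E/c, so p = 1.301e-25 kg·m/s.
Converting to eV/c: p = 243.4 eV/c ≈ 243 eV/c.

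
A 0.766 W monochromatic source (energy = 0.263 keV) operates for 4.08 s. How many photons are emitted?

7.42·10^16 photons

Total energy: E_total = P·t = 0.766 × 4.08 = 3.125 J.
Per-photon energy: E = 4.214·10^-17 J.
N = E_total / E_photon = 7.42·10^16.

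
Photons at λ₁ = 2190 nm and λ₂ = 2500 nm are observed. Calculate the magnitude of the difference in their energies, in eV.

Using E = hc/λ: E₁ = 9.071·10^-20 J, E₂ = 7.946·10^-20 J.
|ΔE| = |9.071·10^-20 − 7.946·10^-20| = 1.12·10^-20 J = 0.0702 eV.

0.0702 eV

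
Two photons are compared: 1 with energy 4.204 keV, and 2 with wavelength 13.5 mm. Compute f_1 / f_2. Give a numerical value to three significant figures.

f_1 = 1.017 × 10^18 Hz (from energy = 4.204 keV, via f = E/h).
f_2 = 2.221 × 10^10 Hz (from wavelength = 13.5 mm, via f = c/λ).
Ratio = 1.017 × 10^18 / 2.221 × 10^10 = 4.58 × 10^7.

4.58 × 10^7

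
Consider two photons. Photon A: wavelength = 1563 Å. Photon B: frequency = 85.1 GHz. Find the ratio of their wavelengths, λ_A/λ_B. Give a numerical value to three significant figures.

4.44 × 10^-5

λ_A = 1.563 × 10^-7 m (from wavelength = 1563 Å, via λ given directly).
λ_B = 0.003523 m (from frequency = 85.1 GHz, via λ = c/f).
Ratio = 1.563 × 10^-7 / 0.003523 = 4.44 × 10^-5.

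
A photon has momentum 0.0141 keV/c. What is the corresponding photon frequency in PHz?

In SI units: p = 0.0141 keV/c = 7.5354 × 10^-27 kg·m/s.
For a photon f = pc/h, so f = 3.409 × 10^15 Hz.
Converting to PHz: f = 3.409 PHz ≈ 3.41 PHz.

3.41 PHz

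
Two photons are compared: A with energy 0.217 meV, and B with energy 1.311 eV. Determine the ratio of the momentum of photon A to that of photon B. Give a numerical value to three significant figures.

1.66 × 10^-4

p_A = 1.160 × 10^-31 kg·m/s (from energy = 0.217 meV, via p = E/c).
p_B = 7.006 × 10^-28 kg·m/s (from energy = 1.311 eV, via p = E/c).
Ratio = 1.160 × 10^-31 / 7.006 × 10^-28 = 1.66 × 10^-4.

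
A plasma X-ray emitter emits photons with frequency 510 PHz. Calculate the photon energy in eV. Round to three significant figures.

In SI units: f = 510 PHz = 5.1·10^17 Hz.
For a photon E = hf, so E = 3.379·10^-16 J.
Converting to eV: E = 2109 eV ≈ 2110 eV.

2110 eV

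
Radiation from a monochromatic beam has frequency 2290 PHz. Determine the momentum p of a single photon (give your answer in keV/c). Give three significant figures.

First convert: f = 2290 PHz = 2.29·10^18 Hz.
For a photon p = hf/c, so p = 5.061·10^-24 kg·m/s.
Converting to keV/c: p = 9.471 keV/c ≈ 9.47 keV/c.

9.47 keV/c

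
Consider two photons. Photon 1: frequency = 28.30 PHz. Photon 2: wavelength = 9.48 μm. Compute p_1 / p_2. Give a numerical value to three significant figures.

895

p_1 = 6.255 × 10^-26 kg·m/s (from frequency = 28.30 PHz, via p = hf/c).
p_2 = 6.990 × 10^-29 kg·m/s (from wavelength = 9.48 μm, via p = h/λ).
Ratio = 6.255 × 10^-26 / 6.990 × 10^-29 = 895.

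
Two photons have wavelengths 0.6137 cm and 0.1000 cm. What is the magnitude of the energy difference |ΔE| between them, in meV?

1.04 meV

Using E = hc/λ: E₁ = 3.2368e-23 J, E₂ = 1.9864e-22 J.
|ΔE| = |3.2368e-23 − 1.9864e-22| = 1.66e-22 J = 1.04 meV.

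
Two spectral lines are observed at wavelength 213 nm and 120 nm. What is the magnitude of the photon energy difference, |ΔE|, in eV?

Using E = hc/λ: E₁ = 9.326 × 10^-19 J, E₂ = 1.655 × 10^-18 J.
|ΔE| = |9.326 × 10^-19 − 1.655 × 10^-18| = 7.23 × 10^-19 J = 4.51 eV.

4.51 eV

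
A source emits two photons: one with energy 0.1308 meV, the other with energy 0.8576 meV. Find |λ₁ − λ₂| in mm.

Using λ = hc/E: λ₁ = 0.0094789 m, λ₂ = 0.0014457 m.
|Δλ| = |0.0094789 − 0.0014457| = 0.00803 m = 8.03 mm.

8.03 mm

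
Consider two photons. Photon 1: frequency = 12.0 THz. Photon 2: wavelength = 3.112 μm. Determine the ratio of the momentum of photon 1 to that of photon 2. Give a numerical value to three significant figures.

p_1 = 2.652 × 10^-29 kg·m/s (from frequency = 12.0 THz, via p = hf/c).
p_2 = 2.129 × 10^-28 kg·m/s (from wavelength = 3.112 μm, via p = h/λ).
Ratio = 2.652 × 10^-29 / 2.129 × 10^-28 = 0.125.

0.125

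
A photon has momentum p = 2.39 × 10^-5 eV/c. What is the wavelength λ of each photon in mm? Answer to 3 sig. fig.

(h = 6.62607015 × 10^-34 J·s, c = 2.99792458 × 10^8 m/s, 1 eV = 1.602176634 × 10^-19 J.)
Convert to SI: p = 2.39 × 10^-5 eV/c = 1.2773 × 10^-32 kg·m/s.
Since λ = h/p for a photon, λ = 0.05188 m.
Converting to mm: λ = 51.88 mm ≈ 51.9 mm.

51.9 mm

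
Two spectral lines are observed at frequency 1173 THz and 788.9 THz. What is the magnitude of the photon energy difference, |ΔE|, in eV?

Using E = hf: E₁ = 7.7724 × 10^-19 J, E₂ = 5.2273 × 10^-19 J.
|ΔE| = |7.7724 × 10^-19 − 5.2273 × 10^-19| = 2.55 × 10^-19 J = 1.59 eV.

1.59 eV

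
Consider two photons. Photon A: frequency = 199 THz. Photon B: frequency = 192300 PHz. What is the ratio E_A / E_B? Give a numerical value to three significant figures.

1.03 × 10^-6

E_A = 1.319 × 10^-19 J (from frequency = 199 THz, via E = hf).
E_B = 1.274 × 10^-13 J (from frequency = 192300 PHz, via E = hf).
Ratio = 1.319 × 10^-19 / 1.274 × 10^-13 = 1.03 × 10^-6.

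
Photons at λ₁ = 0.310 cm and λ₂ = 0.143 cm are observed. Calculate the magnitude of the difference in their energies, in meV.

0.467 meV

Using E = hc/λ: E₁ = 6.408e-23 J, E₂ = 1.389e-22 J.
|ΔE| = |6.408e-23 − 1.389e-22| = 7.48e-23 J = 0.467 meV.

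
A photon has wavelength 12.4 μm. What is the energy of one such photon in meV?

(h = 6.62607015e-34 J·s, c = 2.99792458e8 m/s, 1 eV = 1.602176634e-19 J.)
First convert: λ = 12.4 μm = 1.24e-5 m.
Since E = hc/λ for a photon, E = 1.602e-20 J.
Converting to meV: E = 99.99 meV ≈ 100 meV.

100 meV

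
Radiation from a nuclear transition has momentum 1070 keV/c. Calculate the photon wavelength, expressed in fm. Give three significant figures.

1160 fm

Convert to SI: p = 1070 keV/c = 5.7184e-22 kg·m/s.
For a photon λ = h/p, so λ = 1.159e-12 m.
Converting to fm: λ = 1159 fm ≈ 1160 fm.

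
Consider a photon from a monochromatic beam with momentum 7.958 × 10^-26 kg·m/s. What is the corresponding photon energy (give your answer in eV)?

(c = 2.99792458 × 10^8 m/s, 1 eV = 1.602176634 × 10^-19 J.)
Apply E = pc: E = 2.386 × 10^-17 J.
Converting to eV: E = 148.9 eV ≈ 149 eV.

149 eV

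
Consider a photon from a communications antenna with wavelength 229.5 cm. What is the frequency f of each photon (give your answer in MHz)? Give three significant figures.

131 MHz

In SI units: λ = 229.5 cm = 2.295 m.
For a photon f = c/λ, so f = 1.306e8 Hz.
Converting to MHz: f = 130.6 MHz ≈ 131 MHz.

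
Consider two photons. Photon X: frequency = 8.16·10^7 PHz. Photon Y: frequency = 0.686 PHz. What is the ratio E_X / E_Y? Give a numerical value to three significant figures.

1.19·10^8

E_X = 5.407·10^-11 J (from frequency = 8.16·10^7 PHz, via E = hf).
E_Y = 4.545·10^-19 J (from frequency = 0.686 PHz, via E = hf).
Ratio = 5.407·10^-11 / 4.545·10^-19 = 1.19·10^8.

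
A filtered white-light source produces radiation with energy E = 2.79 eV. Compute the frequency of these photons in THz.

(h = 6.62607015 × 10^-34 J·s, 1 eV = 1.602176634 × 10^-19 J.)
Convert to SI: E = 2.79 eV = 4.4701 × 10^-19 J.
For a photon f = E/h, so f = 6.746 × 10^14 Hz.
Converting to THz: f = 674.6 THz ≈ 675 THz.

675 THz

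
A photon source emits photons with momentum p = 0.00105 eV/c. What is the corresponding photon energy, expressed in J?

1.68·10^-22 J

In SI units: p = 0.00105 eV/c = 5.6115·10^-31 kg·m/s.
Apply E = pc: E = 1.682·10^-22 J.
So E ≈ 1.68·10^-22 J.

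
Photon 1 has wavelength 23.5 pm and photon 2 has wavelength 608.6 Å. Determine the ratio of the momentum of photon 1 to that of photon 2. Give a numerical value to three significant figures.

p_1 = 2.820e-23 kg·m/s (from wavelength = 23.5 pm, via p = h/λ).
p_2 = 1.089e-26 kg·m/s (from wavelength = 608.6 Å, via p = h/λ).
Ratio = 2.820e-23 / 1.089e-26 = 2590.

2590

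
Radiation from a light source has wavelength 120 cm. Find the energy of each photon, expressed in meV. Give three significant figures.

1.03e-3 meV

Take h = 6.62607015e-34 J·s, c = 2.99792458e8 m/s, 1 eV = 1.602176634e-19 J.
First convert: λ = 120 cm = 1.2 m.
Apply E = hc/λ: E = 1.655e-25 J.
Converting to meV: E = 0.001033 meV ≈ 1.03e-3 meV.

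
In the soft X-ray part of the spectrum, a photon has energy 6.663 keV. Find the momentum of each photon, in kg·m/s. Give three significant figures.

3.56 × 10^-24 kg·m/s

Take c = 2.99792458 × 10^8 m/s, 1 eV = 1.602176634 × 10^-19 J.
Convert to SI: E = 6.663 keV = 1.0675 × 10^-15 J.
Since p = E/c for a photon, p = 3.561 × 10^-24 kg·m/s.
So p ≈ 3.56 × 10^-24 kg·m/s.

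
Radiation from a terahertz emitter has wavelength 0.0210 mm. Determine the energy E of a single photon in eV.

0.0590 eV

(h = 6.62607015e-34 J·s, c = 2.99792458e8 m/s, 1 eV = 1.602176634e-19 J.)
In SI units: λ = 0.0210 mm = 2.10e-5 m.
Apply E = hc/λ: E = 9.459e-21 J.
Converting to eV: E = 0.05904 eV ≈ 0.0590 eV.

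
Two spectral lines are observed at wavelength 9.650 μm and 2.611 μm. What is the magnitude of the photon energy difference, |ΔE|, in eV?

0.346 eV

Using E = hc/λ: E₁ = 2.0585 × 10^-20 J, E₂ = 7.6080 × 10^-20 J.
|ΔE| = |2.0585 × 10^-20 − 7.6080 × 10^-20| = 5.55 × 10^-20 J = 0.346 eV.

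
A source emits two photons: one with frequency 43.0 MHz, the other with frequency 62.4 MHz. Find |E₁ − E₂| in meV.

8.02 × 10^-5 meV

Using E = hf: E₁ = 2.849 × 10^-26 J, E₂ = 4.135 × 10^-26 J.
|ΔE| = |2.849 × 10^-26 − 4.135 × 10^-26| = 1.29 × 10^-26 J = 8.02 × 10^-5 meV.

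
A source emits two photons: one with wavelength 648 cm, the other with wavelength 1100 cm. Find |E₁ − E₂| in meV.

Using E = hc/λ: E₁ = 3.066e-26 J, E₂ = 1.806e-26 J.
|ΔE| = |3.066e-26 − 1.806e-26| = 1.26e-26 J = 7.86e-5 meV.

7.86e-5 meV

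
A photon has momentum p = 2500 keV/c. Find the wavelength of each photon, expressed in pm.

0.496 pm

Use h = 6.62607015 × 10^-34 J·s, c = 2.99792458 × 10^8 m/s, 1 eV = 1.602176634 × 10^-19 J.
First convert: p = 2500 keV/c = 1.3361 × 10^-21 kg·m/s.
The photon relation is λ = h/p, giving λ = 4.959 × 10^-13 m.
Converting to pm: λ = 0.4959 pm ≈ 0.496 pm.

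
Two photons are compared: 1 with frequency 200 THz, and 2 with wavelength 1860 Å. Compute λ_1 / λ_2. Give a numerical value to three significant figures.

8.06

λ_1 = 1.499 × 10^-6 m (from frequency = 200 THz, via λ = c/f).
λ_2 = 1.860 × 10^-7 m (from wavelength = 1860 Å, via λ given directly).
Ratio = 1.499 × 10^-6 / 1.860 × 10^-7 = 8.06.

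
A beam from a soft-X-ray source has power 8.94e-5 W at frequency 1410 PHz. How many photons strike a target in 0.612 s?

5.86e10 photons

Total energy: E_total = P·t = 8.94e-5 × 0.612 = 5.471e-5 J.
Per-photon energy: E = 9.343e-16 J.
N = E_total / E_photon = 5.86e10.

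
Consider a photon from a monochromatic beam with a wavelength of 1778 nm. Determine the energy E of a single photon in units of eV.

0.697 eV

In SI units: λ = 1778 nm = 1.778 × 10^-6 m.
The photon relation is E = hc/λ, giving E = 1.117 × 10^-19 J.
Converting to eV: E = 0.6973 eV ≈ 0.697 eV.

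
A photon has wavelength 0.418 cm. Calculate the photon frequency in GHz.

(c = 2.99792458e8 m/s.)
In SI units: λ = 0.418 cm = 0.00418 m.
The photon relation is f = c/λ, giving f = 7.172e10 Hz.
Converting to GHz: f = 71.72 GHz ≈ 71.7 GHz.

71.7 GHz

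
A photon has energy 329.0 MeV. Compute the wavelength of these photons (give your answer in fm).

3.77 fm

First convert: E = 329.0 MeV = 5.2712e-11 J.
Since λ = hc/E for a photon, λ = 3.769e-15 m.
Converting to fm: λ = 3.769 fm ≈ 3.77 fm.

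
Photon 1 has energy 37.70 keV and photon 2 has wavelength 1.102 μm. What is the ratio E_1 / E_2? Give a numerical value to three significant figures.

E_1 = 6.040 × 10^-15 J (from energy = 37.70 keV, via E given directly).
E_2 = 1.803 × 10^-19 J (from wavelength = 1.102 μm, via E = hc/λ).
Ratio = 6.040 × 10^-15 / 1.803 × 10^-19 = 3.35 × 10^4.

3.35 × 10^4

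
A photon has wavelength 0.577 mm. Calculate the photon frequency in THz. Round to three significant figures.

0.520 THz

First convert: λ = 0.577 mm = 5.77 × 10^-4 m.
Since f = c/λ for a photon, f = 5.196 × 10^11 Hz.
Converting to THz: f = 0.5196 THz ≈ 0.520 THz.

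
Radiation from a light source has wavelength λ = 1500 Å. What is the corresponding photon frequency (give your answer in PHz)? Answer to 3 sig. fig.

2.00 PHz

In SI units: λ = 1500 Å = 1.5 × 10^-7 m.
For a photon f = c/λ, so f = 1.999 × 10^15 Hz.
Converting to PHz: f = 1.999 PHz ≈ 2.00 PHz.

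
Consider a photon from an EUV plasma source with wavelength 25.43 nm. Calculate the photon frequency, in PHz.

11.8 PHz

First convert: λ = 25.43 nm = 2.543 × 10^-8 m.
Apply f = c/λ: f = 1.179 × 10^16 Hz.
Converting to PHz: f = 11.79 PHz ≈ 11.8 PHz.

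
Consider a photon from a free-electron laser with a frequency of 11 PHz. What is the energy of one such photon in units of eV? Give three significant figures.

45.5 eV

In SI units: f = 11 PHz = 1.1·10^16 Hz.
The photon relation is E = hf, giving E = 7.289·10^-18 J.
Converting to eV: E = 45.49 eV ≈ 45.5 eV.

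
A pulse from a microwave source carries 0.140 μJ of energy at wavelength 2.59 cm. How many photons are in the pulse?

1.83e16 photons

Per-photon energy: E = 7.670e-24 J (from wavelength = 2.59 cm).
N = E_total / E_photon = 1.40e-7 J / 7.670e-24 J = 1.83e16.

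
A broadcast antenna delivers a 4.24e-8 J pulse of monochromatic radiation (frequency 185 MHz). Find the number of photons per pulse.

Per-photon energy: E = 1.226e-25 J (from frequency = 185 MHz).
N = E_total / E_photon = 4.24e-8 J / 1.226e-25 J = 3.46e17.

3.46e17 photons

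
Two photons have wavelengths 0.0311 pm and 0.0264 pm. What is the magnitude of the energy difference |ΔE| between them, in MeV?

7.10 MeV

Using E = hc/λ: E₁ = 6.387·10^-12 J, E₂ = 7.524·10^-12 J.
|ΔE| = |6.387·10^-12 − 7.524·10^-12| = 1.14·10^-12 J = 7.10 MeV.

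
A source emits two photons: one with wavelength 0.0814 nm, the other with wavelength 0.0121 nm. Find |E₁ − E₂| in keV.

87.2 keV

Using E = hc/λ: E₁ = 2.440 × 10^-15 J, E₂ = 1.642 × 10^-14 J.
|ΔE| = |2.440 × 10^-15 − 1.642 × 10^-14| = 1.40 × 10^-14 J = 87.2 keV.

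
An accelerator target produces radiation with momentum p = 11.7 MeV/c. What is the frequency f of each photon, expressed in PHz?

2.83e6 PHz

Use h = 6.62607015e-34 J·s, c = 2.99792458e8 m/s, 1 eV = 1.602176634e-19 J.
In SI units: p = 11.7 MeV/c = 6.2528e-21 kg·m/s.
Apply f = pc/h: f = 2.829e21 Hz.
Converting to PHz: f = 2.829e6 PHz ≈ 2.83e6 PHz.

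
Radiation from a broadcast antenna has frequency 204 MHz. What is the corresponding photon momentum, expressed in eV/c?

Take h = 6.62607015e-34 J·s, c = 2.99792458e8 m/s, 1 eV = 1.602176634e-19 J.
In SI units: f = 204 MHz = 2.04e8 Hz.
Apply p = hf/c: p = 4.509e-34 kg·m/s.
Converting to eV/c: p = 8.437e-7 eV/c ≈ 8.44e-7 eV/c.

8.44e-7 eV/c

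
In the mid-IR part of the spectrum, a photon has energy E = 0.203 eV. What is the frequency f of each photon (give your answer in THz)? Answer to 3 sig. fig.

In SI units: E = 0.203 eV = 3.2524 × 10^-20 J.
The photon relation is f = E/h, giving f = 4.909 × 10^13 Hz.
Converting to THz: f = 49.09 THz ≈ 49.1 THz.

49.1 THz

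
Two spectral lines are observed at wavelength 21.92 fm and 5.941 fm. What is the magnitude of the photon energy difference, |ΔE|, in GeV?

0.152 GeV

Using E = hc/λ: E₁ = 9.0623·10^-12 J, E₂ = 3.3436·10^-11 J.
|ΔE| = |9.0623·10^-12 − 3.3436·10^-11| = 2.44·10^-11 J = 0.152 GeV.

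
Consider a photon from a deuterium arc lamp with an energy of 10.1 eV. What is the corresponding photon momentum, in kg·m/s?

5.40 × 10^-27 kg·m/s

In SI units: E = 10.1 eV = 1.6182 × 10^-18 J.
The photon relation is p = E/c, giving p = 5.398 × 10^-27 kg·m/s.
So p ≈ 5.40 × 10^-27 kg·m/s.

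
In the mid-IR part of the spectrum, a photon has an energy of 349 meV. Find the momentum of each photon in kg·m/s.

1.87 × 10^-28 kg·m/s

First convert: E = 349 meV = 5.5916 × 10^-20 J.
For a photon p = E/c, so p = 1.865 × 10^-28 kg·m/s.
So p ≈ 1.87 × 10^-28 kg·m/s.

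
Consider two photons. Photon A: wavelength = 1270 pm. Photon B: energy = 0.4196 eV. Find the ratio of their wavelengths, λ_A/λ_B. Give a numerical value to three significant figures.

4.30e-4

λ_A = 1.270e-9 m (from wavelength = 1270 pm, via λ given directly).
λ_B = 2.955e-6 m (from energy = 0.4196 eV, via λ = hc/E).
Ratio = 1.270e-9 / 2.955e-6 = 4.30e-4.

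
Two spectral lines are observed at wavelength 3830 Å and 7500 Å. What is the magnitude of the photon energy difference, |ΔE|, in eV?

1.58 eV

Using E = hc/λ: E₁ = 5.187e-19 J, E₂ = 2.649e-19 J.
|ΔE| = |5.187e-19 − 2.649e-19| = 2.54e-19 J = 1.58 eV.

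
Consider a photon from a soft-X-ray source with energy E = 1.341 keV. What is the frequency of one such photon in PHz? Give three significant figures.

324 PHz

(h = 6.62607015 × 10^-34 J·s, 1 eV = 1.602176634 × 10^-19 J.)
First convert: E = 1.341 keV = 2.1485 × 10^-16 J.
Since f = E/h for a photon, f = 3.243 × 10^17 Hz.
Converting to PHz: f = 324.3 PHz ≈ 324 PHz.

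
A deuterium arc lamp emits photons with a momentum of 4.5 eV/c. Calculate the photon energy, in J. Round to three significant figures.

Use c = 2.99792458 × 10^8 m/s, 1 eV = 1.602176634 × 10^-19 J.
Convert to SI: p = 4.5 eV/c = 2.4049 × 10^-27 kg·m/s.
The photon relation is E = pc, giving E = 7.210 × 10^-19 J.
So E ≈ 7.21 × 10^-19 J.

7.21 × 10^-19 J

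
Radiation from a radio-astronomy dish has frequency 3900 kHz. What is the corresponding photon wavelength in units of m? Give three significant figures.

(c = 2.99792458·10^8 m/s.)
First convert: f = 3900 kHz = 3.9·10^6 Hz.
Since λ = c/f for a photon, λ = 76.87 m.
So λ ≈ 76.9 m.

76.9 m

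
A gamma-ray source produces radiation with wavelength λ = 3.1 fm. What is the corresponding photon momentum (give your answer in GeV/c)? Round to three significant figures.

0.400 GeV/c

Take h = 6.62607015 × 10^-34 J·s, c = 2.99792458 × 10^8 m/s, 1 eV = 1.602176634 × 10^-19 J.
Convert to SI: λ = 3.1 fm = 3.1 × 10^-15 m.
For a photon p = h/λ, so p = 2.137 × 10^-19 kg·m/s.
Converting to GeV/c: p = 0.3999 GeV/c ≈ 0.400 GeV/c.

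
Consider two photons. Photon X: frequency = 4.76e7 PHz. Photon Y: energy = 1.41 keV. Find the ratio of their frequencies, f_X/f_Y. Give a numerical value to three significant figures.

f_X = 4.760e22 Hz (from frequency = 4.76e7 PHz, via f given directly).
f_Y = 3.409e17 Hz (from energy = 1.41 keV, via f = E/h).
Ratio = 4.760e22 / 3.409e17 = 1.40e5.

1.40e5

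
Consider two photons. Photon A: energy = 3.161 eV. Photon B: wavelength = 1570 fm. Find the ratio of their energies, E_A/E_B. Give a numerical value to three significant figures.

E_A = 5.064 × 10^-19 J (from energy = 3.161 eV, via E given directly).
E_B = 1.265 × 10^-13 J (from wavelength = 1570 fm, via E = hc/λ).
Ratio = 5.064 × 10^-19 / 1.265 × 10^-13 = 4.00 × 10^-6.

4.00 × 10^-6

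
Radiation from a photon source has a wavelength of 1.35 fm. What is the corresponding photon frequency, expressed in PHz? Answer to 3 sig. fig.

2.22 × 10^8 PHz

Take c = 2.99792458 × 10^8 m/s.
In SI units: λ = 1.35 fm = 1.35 × 10^-15 m.
The photon relation is f = c/λ, giving f = 2.221 × 10^23 Hz.
Converting to PHz: f = 2.221 × 10^8 PHz ≈ 2.22 × 10^8 PHz.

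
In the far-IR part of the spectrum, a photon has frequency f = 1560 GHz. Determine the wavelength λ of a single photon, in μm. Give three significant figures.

192 μm

(c = 2.99792458·10^8 m/s.)
Convert to SI: f = 1560 GHz = 1.56·10^12 Hz.
Since λ = c/f for a photon, λ = 1.922·10^-4 m.
Converting to μm: λ = 192.2 μm ≈ 192 μm.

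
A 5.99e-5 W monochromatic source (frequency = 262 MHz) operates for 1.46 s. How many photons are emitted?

5.04e20 photons

Total energy: E_total = P·t = 5.99e-5 × 1.46 = 8.745e-5 J.
Per-photon energy: E = 1.736e-25 J.
N = E_total / E_photon = 5.04e20.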